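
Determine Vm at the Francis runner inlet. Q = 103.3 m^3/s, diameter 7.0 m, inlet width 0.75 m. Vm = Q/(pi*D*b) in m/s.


Vm = 103.3 / (pi * 7.0 * 0.75) = 6.2631 m/s


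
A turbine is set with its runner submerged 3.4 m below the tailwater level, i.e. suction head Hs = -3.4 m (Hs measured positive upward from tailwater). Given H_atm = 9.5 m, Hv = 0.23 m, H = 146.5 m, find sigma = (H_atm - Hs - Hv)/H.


sigma = (9.5 - (-3.4) - 0.23) / 146.5 = 0.0865


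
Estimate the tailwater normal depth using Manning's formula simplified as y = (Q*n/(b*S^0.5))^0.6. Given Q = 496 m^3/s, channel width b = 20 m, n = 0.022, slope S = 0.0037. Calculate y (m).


y = (496 * 0.022 / (20 * 0.0037^0.5))^0.6 = 3.7296 m


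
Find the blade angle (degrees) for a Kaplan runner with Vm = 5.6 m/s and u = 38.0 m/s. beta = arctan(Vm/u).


beta = arctan(5.6 / 38.0) = 8.3832 degrees


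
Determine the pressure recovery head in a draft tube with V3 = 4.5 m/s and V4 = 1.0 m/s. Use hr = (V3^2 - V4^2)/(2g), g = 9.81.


hr = (4.5^2 - 1.0^2) / (2*9.81) = 0.9811 m


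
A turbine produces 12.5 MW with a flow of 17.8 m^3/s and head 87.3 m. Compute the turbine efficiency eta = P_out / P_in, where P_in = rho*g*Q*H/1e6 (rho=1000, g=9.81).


P_in = 1000 * 9.81 * 17.8 * 87.3 / 1e6 = 15.2442 MW
eta = 12.5 / 15.2442 = 0.8200


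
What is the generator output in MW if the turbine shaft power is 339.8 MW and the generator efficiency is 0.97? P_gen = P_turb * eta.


P_gen = 339.8 * 0.97 = 329.6060 MW


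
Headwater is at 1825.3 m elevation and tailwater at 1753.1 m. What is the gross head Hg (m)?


Hg = 1825.3 - 1753.1 = 72.2000 m


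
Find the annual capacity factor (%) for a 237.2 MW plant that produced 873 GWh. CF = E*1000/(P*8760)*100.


CF = 873 * 1000 / (237.2 * 8760) * 100 = 42.0141 %


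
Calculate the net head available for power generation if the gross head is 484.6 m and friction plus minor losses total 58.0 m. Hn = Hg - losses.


Hn = 484.6 - 58.0 = 426.6000 m


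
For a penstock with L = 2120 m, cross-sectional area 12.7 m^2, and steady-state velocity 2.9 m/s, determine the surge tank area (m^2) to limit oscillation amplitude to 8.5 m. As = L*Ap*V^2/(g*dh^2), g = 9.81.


As = 2120 * 12.7 * 2.9^2 / (9.81 * 8.5^2) = 319.4690 m^2


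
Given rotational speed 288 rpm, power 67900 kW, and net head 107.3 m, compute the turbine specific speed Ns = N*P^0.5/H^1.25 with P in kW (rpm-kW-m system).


Ns = 288 * 67900^0.5 / 107.3^1.25 = 217.3090


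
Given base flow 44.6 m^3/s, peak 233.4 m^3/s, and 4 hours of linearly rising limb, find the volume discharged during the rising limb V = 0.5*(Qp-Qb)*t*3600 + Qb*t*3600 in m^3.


V = 0.5*(233.4 - 44.6)*4*3600 + 44.6*4*3600 = 2.0016e+06 m^3


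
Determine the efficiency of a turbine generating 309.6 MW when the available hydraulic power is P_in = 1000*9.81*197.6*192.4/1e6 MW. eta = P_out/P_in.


P_in = 1000 * 9.81 * 197.6 * 192.4 / 1e6 = 372.9589 MW
eta = 309.6 / 372.9589 = 0.8301


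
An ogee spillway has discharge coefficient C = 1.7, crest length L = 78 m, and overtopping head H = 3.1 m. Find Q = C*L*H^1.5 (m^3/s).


Q = 1.7 * 78 * 3.1^1.5 = 723.7458 m^3/s


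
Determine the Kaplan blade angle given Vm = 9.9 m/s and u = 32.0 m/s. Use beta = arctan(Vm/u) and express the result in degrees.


beta = arctan(9.9 / 32.0) = 17.1908 degrees


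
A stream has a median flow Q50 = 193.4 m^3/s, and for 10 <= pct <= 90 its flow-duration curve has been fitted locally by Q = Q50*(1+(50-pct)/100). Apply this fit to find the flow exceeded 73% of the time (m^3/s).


Q = 193.4 * (1 + (50 - 73)/100) = 148.9180 m^3/s


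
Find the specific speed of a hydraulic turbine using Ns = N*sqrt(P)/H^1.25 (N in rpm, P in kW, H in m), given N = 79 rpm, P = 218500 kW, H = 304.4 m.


Ns = 79 * 218500^0.5 / 304.4^1.25 = 29.0434


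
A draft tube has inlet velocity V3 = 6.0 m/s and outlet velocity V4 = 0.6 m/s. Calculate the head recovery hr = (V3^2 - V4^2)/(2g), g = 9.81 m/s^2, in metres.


hr = (6.0^2 - 0.6^2) / (2*9.81) = 1.8165 m


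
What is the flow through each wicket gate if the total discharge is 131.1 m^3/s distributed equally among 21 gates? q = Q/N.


q = 131.1 / 21 = 6.2429 m^3/s


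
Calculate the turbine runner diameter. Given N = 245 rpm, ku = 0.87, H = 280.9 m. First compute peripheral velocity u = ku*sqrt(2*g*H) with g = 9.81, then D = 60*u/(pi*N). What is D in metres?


u = 0.87 * sqrt(2*9.81*280.9) = 64.5869 m/s
D = 60 * 64.5869 / (pi * 245) = 5.0348 m


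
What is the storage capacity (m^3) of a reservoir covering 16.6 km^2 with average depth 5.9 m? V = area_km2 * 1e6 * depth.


V = 16.6 * 1e6 * 5.9 = 9.7940e+07 m^3


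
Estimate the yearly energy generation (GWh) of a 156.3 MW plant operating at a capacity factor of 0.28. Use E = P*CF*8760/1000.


E = 156.3 * 0.28 * 8760 / 1000 = 383.3726 GWh


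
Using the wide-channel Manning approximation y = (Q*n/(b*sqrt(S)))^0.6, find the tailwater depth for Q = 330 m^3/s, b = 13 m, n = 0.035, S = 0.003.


y = (330 * 0.035 / (13 * 0.003^0.5))^0.6 = 5.3217 m


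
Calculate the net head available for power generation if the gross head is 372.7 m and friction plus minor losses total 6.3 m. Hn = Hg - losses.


Hn = 372.7 - 6.3 = 366.4000 m


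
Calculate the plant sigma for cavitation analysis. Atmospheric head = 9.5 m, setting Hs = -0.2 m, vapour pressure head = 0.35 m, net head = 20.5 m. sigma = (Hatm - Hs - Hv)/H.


sigma = (9.5 - (-0.2) - 0.35) / 20.5 = 0.4561


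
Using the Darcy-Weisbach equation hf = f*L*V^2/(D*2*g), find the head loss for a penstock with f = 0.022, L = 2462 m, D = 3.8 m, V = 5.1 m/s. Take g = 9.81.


hf = 0.022 * 2462 * 5.1^2 / (3.8 * 2 * 9.81) = 18.8959 m


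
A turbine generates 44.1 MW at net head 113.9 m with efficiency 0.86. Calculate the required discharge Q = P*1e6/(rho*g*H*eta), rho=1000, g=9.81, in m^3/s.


Q = 44.1 * 1e6 / (1000 * 9.81 * 113.9 * 0.86) = 45.8931 m^3/s


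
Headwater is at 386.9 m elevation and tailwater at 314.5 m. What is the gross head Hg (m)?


Hg = 386.9 - 314.5 = 72.4000 m


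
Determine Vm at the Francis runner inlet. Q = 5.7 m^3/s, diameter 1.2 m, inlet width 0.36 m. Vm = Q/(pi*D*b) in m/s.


Vm = 5.7 / (pi * 1.2 * 0.36) = 4.1999 m/s


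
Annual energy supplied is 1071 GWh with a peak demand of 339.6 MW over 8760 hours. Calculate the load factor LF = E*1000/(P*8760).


LF = 1071 * 1000 / (339.6 * 8760) = 0.3600


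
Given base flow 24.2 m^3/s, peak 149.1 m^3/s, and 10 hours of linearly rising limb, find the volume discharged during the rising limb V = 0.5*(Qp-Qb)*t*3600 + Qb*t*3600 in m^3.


V = 0.5*(149.1 - 24.2)*10*3600 + 24.2*10*3600 = 3.1194e+06 m^3


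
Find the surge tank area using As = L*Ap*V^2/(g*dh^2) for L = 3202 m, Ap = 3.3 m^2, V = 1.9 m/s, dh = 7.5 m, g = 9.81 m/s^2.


As = 3202 * 3.3 * 1.9^2 / (9.81 * 7.5^2) = 69.1275 m^2


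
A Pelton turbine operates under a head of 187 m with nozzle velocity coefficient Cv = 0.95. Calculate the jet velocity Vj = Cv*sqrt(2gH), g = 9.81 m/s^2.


Vj = 0.95 * sqrt(2*9.81*187) = 57.5432 m/s


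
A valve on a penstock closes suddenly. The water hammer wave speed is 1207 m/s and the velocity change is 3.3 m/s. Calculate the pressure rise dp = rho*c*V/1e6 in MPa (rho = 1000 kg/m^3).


dp = 1000 * 1207 * 3.3 / 1e6 = 3.9831 MPa


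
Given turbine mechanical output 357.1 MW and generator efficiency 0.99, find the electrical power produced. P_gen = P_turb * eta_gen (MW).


P_gen = 357.1 * 0.99 = 353.5290 MW


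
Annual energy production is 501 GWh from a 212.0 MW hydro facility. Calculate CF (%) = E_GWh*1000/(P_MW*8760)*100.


CF = 501 * 1000 / (212.0 * 8760) * 100 = 26.9773 %


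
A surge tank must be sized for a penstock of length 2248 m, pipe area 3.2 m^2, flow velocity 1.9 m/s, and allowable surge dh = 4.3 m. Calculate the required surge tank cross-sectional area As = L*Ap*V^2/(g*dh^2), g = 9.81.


As = 2248 * 3.2 * 1.9^2 / (9.81 * 4.3^2) = 143.1685 m^2


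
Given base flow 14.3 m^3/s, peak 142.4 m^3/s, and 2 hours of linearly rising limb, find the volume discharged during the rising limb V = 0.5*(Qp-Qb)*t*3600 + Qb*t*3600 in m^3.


V = 0.5*(142.4 - 14.3)*2*3600 + 14.3*2*3600 = 564120.0000 m^3


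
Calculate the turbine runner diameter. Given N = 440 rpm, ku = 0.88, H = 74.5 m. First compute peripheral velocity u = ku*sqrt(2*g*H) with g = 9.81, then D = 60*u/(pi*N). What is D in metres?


u = 0.88 * sqrt(2*9.81*74.5) = 33.6442 m/s
D = 60 * 33.6442 / (pi * 440) = 1.4604 m


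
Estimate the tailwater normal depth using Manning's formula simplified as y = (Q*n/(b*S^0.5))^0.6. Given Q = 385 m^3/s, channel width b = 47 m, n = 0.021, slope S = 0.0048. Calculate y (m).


y = (385 * 0.021 / (47 * 0.0048^0.5))^0.6 = 1.7257 m


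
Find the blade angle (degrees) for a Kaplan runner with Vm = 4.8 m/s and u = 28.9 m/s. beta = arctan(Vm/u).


beta = arctan(4.8 / 28.9) = 9.4302 degrees


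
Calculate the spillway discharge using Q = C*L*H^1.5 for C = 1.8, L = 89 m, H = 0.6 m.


Q = 1.8 * 89 * 0.6^1.5 = 74.4542 m^3/s


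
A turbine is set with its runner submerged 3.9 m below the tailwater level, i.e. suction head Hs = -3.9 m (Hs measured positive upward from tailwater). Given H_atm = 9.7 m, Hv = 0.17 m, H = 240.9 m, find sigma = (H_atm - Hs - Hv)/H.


sigma = (9.7 - (-3.9) - 0.17) / 240.9 = 0.0557


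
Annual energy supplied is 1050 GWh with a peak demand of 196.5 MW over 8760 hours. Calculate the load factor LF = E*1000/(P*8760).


LF = 1050 * 1000 / (196.5 * 8760) = 0.6100


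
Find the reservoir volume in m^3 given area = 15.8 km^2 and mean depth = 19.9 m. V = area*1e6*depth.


V = 15.8 * 1e6 * 19.9 = 3.1442e+08 m^3


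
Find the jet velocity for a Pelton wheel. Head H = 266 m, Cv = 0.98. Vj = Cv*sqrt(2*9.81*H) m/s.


Vj = 0.98 * sqrt(2*9.81*266) = 70.7973 m/s


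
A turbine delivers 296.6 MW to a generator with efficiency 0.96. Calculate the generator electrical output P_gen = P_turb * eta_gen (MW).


P_gen = 296.6 * 0.96 = 284.7360 MW


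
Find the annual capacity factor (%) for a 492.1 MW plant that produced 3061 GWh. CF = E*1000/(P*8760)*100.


CF = 3061 * 1000 / (492.1 * 8760) * 100 = 71.0078 %


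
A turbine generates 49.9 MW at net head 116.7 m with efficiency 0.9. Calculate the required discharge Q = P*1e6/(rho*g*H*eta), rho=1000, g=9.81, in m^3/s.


Q = 49.9 * 1e6 / (1000 * 9.81 * 116.7 * 0.9) = 48.4304 m^3/s


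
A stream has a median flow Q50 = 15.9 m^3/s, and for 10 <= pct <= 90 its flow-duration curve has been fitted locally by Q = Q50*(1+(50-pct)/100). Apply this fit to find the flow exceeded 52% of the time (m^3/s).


Q = 15.9 * (1 + (50 - 52)/100) = 15.5820 m^3/s


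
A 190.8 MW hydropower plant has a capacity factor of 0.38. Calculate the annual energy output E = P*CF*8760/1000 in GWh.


E = 190.8 * 0.38 * 8760 / 1000 = 635.1350 GWh


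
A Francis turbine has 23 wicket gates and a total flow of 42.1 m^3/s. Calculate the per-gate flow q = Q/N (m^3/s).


q = 42.1 / 23 = 1.8304 m^3/s


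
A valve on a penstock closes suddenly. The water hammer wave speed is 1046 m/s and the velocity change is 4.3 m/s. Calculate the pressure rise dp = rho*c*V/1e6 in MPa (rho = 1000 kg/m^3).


dp = 1000 * 1046 * 4.3 / 1e6 = 4.4978 MPa


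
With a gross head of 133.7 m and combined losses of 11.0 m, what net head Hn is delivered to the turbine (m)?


Hn = 133.7 - 11.0 = 122.7000 m


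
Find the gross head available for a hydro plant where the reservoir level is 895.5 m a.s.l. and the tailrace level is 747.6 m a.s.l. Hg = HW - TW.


Hg = 895.5 - 747.6 = 147.9000 m


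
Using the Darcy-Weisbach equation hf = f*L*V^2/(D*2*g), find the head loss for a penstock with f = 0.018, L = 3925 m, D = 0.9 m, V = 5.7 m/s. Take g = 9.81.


hf = 0.018 * 3925 * 5.7^2 / (0.9 * 2 * 9.81) = 129.9931 m


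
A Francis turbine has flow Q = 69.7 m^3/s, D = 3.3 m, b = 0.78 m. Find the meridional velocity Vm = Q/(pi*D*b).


Vm = 69.7 / (pi * 3.3 * 0.78) = 8.6193 m/s


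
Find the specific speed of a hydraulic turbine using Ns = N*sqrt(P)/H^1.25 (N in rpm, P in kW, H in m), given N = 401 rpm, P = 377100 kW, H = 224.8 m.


Ns = 401 * 377100^0.5 / 224.8^1.25 = 282.8963


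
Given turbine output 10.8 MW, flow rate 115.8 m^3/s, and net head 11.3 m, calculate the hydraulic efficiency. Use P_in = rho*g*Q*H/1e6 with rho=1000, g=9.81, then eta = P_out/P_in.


P_in = 1000 * 9.81 * 115.8 * 11.3 / 1e6 = 12.8368 MW
eta = 10.8 / 12.8368 = 0.8413


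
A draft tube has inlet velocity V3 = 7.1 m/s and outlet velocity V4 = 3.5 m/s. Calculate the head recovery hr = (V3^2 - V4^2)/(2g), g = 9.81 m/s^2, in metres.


hr = (7.1^2 - 3.5^2) / (2*9.81) = 1.9450 m


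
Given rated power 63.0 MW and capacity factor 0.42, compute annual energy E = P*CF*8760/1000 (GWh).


E = 63.0 * 0.42 * 8760 / 1000 = 231.7896 GWh


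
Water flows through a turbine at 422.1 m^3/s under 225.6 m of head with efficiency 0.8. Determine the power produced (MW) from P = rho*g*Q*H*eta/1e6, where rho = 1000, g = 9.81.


P = 1000 * 9.81 * 422.1 * 225.6 * 0.8 / 1e6 = 747.3318 MW


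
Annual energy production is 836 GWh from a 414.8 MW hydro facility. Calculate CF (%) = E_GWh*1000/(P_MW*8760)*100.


CF = 836 * 1000 / (414.8 * 8760) * 100 = 23.0072 %


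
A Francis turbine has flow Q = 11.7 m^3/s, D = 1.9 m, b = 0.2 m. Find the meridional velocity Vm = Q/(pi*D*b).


Vm = 11.7 / (pi * 1.9 * 0.2) = 9.8006 m/s


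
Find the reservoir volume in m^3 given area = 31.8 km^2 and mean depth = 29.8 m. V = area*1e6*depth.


V = 31.8 * 1e6 * 29.8 = 9.4764e+08 m^3


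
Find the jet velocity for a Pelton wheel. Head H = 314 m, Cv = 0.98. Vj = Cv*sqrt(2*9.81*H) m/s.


Vj = 0.98 * sqrt(2*9.81*314) = 76.9202 m/s


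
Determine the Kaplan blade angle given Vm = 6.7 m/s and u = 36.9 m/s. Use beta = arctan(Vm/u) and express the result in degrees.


beta = arctan(6.7 / 36.9) = 10.2912 degrees


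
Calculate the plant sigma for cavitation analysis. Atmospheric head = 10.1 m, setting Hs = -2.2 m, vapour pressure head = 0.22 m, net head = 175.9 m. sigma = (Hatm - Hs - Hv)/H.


sigma = (10.1 - (-2.2) - 0.22) / 175.9 = 0.0687


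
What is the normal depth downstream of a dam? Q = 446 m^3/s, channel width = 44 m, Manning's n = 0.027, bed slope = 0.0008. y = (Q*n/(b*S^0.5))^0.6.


y = (446 * 0.027 / (44 * 0.0008^0.5))^0.6 = 3.9032 m


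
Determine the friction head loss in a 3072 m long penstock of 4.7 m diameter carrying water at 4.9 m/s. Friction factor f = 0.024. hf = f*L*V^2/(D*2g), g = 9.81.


hf = 0.024 * 3072 * 4.9^2 / (4.7 * 2 * 9.81) = 19.1968 m


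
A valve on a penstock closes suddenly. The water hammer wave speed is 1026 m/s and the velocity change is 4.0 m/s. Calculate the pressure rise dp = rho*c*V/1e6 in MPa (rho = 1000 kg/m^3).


dp = 1000 * 1026 * 4.0 / 1e6 = 4.1040 MPa


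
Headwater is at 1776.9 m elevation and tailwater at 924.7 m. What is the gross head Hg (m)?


Hg = 1776.9 - 924.7 = 852.2000 m


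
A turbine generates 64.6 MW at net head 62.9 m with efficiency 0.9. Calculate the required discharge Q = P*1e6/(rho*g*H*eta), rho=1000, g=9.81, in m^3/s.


Q = 64.6 * 1e6 / (1000 * 9.81 * 62.9 * 0.9) = 116.3243 m^3/s


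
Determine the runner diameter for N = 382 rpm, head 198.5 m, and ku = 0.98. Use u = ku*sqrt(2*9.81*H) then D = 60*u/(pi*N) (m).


u = 0.98 * sqrt(2*9.81*198.5) = 61.1584 m/s
D = 60 * 61.1584 / (pi * 382) = 3.0577 m


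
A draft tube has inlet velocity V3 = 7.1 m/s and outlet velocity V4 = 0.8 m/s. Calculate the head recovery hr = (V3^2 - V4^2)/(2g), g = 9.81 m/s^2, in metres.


hr = (7.1^2 - 0.8^2) / (2*9.81) = 2.5367 m


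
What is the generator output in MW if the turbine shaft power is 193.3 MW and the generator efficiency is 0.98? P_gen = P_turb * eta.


P_gen = 193.3 * 0.98 = 189.4340 MW


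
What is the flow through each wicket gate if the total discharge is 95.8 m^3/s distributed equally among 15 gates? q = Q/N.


q = 95.8 / 15 = 6.3867 m^3/s


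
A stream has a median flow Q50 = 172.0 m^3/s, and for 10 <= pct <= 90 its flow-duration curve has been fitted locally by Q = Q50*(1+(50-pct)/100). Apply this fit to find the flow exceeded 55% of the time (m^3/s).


Q = 172.0 * (1 + (50 - 55)/100) = 163.4000 m^3/s


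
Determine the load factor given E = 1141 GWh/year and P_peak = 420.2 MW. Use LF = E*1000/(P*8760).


LF = 1141 * 1000 / (420.2 * 8760) = 0.3100


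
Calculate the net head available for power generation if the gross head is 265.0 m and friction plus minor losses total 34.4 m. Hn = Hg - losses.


Hn = 265.0 - 34.4 = 230.6000 m


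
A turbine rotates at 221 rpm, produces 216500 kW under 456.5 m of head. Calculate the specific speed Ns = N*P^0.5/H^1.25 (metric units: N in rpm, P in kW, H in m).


Ns = 221 * 216500^0.5 / 456.5^1.25 = 48.7327


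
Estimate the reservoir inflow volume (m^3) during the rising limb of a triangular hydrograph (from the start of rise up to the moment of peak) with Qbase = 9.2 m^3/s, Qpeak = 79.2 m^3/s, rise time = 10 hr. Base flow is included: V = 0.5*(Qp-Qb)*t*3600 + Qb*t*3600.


V = 0.5*(79.2 - 9.2)*10*3600 + 9.2*10*3600 = 1.5912e+06 m^3


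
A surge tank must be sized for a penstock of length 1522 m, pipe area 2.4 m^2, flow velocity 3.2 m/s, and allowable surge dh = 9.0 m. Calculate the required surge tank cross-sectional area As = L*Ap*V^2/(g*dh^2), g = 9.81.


As = 1522 * 2.4 * 3.2^2 / (9.81 * 9.0^2) = 47.0730 m^2


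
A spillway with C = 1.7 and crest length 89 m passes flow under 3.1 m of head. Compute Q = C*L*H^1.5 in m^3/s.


Q = 1.7 * 89 * 3.1^1.5 = 825.8125 m^3/s


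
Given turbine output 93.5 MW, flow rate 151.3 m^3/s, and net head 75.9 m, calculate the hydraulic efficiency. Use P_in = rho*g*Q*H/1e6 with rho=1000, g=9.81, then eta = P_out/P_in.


P_in = 1000 * 9.81 * 151.3 * 75.9 / 1e6 = 112.6548 MW
eta = 93.5 / 112.6548 = 0.8300


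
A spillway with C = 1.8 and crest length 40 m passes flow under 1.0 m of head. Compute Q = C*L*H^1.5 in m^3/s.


Q = 1.8 * 40 * 1.0^1.5 = 72.0000 m^3/s


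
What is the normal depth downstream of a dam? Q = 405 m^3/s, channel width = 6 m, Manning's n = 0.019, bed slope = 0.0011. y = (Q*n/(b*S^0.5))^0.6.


y = (405 * 0.019 / (6 * 0.0011^0.5))^0.6 = 8.9622 m


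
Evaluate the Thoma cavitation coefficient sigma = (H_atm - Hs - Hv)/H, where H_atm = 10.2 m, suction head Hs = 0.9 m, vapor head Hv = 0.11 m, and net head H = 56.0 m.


sigma = (10.2 - 0.9 - 0.11) / 56.0 = 0.1641


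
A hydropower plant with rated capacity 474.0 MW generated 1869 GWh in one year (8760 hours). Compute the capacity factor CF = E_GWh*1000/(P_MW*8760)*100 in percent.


CF = 1869 * 1000 / (474.0 * 8760) * 100 = 45.0118 %


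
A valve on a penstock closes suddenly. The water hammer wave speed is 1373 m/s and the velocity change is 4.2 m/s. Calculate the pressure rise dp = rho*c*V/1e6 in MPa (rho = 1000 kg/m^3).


dp = 1000 * 1373 * 4.2 / 1e6 = 5.7666 MPa


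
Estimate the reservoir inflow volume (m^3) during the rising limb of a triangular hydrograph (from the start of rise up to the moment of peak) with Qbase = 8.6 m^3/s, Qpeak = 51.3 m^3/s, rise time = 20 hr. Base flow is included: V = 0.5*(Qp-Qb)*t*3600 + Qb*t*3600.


V = 0.5*(51.3 - 8.6)*20*3600 + 8.6*20*3600 = 2.1564e+06 m^3


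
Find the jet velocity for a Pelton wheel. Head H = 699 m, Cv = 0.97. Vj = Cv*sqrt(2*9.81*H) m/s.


Vj = 0.97 * sqrt(2*9.81*699) = 113.5952 m/s


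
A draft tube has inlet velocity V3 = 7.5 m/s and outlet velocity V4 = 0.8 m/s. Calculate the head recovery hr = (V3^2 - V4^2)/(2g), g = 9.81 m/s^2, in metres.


hr = (7.5^2 - 0.8^2) / (2*9.81) = 2.8344 m


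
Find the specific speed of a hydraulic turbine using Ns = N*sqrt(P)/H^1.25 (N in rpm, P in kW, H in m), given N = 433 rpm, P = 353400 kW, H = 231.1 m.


Ns = 433 * 353400^0.5 / 231.1^1.25 = 285.6743


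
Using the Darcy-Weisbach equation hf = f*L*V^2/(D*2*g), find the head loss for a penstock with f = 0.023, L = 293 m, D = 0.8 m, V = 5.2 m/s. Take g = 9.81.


hf = 0.023 * 293 * 5.2^2 / (0.8 * 2 * 9.81) = 11.6095 m


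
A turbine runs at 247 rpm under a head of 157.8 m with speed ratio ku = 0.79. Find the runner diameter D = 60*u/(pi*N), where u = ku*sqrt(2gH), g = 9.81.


u = 0.79 * sqrt(2*9.81*157.8) = 43.9572 m/s
D = 60 * 43.9572 / (pi * 247) = 3.3989 m


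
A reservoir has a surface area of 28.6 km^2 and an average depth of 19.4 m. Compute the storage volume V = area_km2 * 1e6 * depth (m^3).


V = 28.6 * 1e6 * 19.4 = 5.5484e+08 m^3


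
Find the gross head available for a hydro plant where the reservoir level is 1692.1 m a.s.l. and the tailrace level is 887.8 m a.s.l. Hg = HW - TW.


Hg = 1692.1 - 887.8 = 804.3000 m


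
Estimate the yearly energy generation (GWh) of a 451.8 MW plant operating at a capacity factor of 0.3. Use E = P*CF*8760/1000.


E = 451.8 * 0.3 * 8760 / 1000 = 1187.3304 GWh


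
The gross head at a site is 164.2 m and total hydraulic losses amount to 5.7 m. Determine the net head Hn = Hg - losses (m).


Hn = 164.2 - 5.7 = 158.5000 m


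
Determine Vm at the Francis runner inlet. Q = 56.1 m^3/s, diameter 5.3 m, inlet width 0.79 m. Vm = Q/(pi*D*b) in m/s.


Vm = 56.1 / (pi * 5.3 * 0.79) = 4.2649 m/s


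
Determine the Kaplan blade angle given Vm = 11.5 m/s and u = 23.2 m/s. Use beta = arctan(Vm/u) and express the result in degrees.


beta = arctan(11.5 / 23.2) = 26.3671 degrees


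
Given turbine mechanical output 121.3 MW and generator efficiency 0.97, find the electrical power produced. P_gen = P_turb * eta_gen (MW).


P_gen = 121.3 * 0.97 = 117.6610 MW


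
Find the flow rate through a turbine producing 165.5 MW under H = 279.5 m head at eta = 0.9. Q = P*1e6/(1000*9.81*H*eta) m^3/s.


Q = 165.5 * 1e6 / (1000 * 9.81 * 279.5 * 0.9) = 67.0663 m^3/s


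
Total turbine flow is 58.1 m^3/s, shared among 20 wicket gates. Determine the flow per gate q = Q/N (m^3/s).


q = 58.1 / 20 = 2.9050 m^3/s


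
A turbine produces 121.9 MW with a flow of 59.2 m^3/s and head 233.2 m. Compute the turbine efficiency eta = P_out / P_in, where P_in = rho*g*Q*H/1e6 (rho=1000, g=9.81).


P_in = 1000 * 9.81 * 59.2 * 233.2 / 1e6 = 135.4314 MW
eta = 121.9 / 135.4314 = 0.9001


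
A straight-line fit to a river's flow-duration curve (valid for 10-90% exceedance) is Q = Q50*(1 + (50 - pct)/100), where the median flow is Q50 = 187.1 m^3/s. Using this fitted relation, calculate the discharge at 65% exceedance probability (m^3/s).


Q = 187.1 * (1 + (50 - 65)/100) = 159.0350 m^3/s


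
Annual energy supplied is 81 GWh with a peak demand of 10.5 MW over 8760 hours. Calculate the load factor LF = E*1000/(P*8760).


LF = 81 * 1000 / (10.5 * 8760) = 0.8806


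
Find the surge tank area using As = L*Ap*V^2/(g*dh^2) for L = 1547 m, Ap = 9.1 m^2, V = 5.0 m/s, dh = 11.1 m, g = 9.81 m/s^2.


As = 1547 * 9.1 * 5.0^2 / (9.81 * 11.1^2) = 291.1768 m^2


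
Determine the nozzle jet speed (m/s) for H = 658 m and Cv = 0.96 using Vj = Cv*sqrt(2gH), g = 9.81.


Vj = 0.96 * sqrt(2*9.81*658) = 109.0771 m/s


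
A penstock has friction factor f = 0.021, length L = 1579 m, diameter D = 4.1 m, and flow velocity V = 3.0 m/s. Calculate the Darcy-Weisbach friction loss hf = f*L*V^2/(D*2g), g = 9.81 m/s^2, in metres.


hf = 0.021 * 1579 * 3.0^2 / (4.1 * 2 * 9.81) = 3.7099 m


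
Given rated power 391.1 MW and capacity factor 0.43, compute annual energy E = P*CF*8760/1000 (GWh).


E = 391.1 * 0.43 * 8760 / 1000 = 1473.1955 GWh


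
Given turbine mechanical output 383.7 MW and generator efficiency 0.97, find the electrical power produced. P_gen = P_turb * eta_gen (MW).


P_gen = 383.7 * 0.97 = 372.1890 MW


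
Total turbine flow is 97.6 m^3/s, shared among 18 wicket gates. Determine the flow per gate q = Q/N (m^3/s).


q = 97.6 / 18 = 5.4222 m^3/s


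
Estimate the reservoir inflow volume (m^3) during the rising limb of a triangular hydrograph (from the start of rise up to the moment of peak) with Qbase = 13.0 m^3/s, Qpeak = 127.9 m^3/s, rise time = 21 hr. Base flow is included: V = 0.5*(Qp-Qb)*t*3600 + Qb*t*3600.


V = 0.5*(127.9 - 13.0)*21*3600 + 13.0*21*3600 = 5.3260e+06 m^3


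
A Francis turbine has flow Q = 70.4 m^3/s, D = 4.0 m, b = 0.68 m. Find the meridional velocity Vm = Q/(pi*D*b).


Vm = 70.4 / (pi * 4.0 * 0.68) = 8.2386 m/s


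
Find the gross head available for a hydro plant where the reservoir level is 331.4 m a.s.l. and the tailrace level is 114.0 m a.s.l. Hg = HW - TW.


Hg = 331.4 - 114.0 = 217.4000 m


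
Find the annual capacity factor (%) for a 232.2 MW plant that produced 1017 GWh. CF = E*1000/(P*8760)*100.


CF = 1017 * 1000 / (232.2 * 8760) * 100 = 49.9982 %


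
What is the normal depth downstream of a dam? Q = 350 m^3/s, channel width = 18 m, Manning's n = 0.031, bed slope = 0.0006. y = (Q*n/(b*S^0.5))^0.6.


y = (350 * 0.031 / (18 * 0.0006^0.5))^0.6 = 6.8336 m


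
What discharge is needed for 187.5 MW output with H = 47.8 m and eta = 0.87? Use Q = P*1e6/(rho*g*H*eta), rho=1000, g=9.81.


Q = 187.5 * 1e6 / (1000 * 9.81 * 47.8 * 0.87) = 459.6054 m^3/s


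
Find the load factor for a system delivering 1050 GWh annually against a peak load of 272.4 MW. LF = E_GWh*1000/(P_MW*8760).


LF = 1050 * 1000 / (272.4 * 8760) = 0.4400


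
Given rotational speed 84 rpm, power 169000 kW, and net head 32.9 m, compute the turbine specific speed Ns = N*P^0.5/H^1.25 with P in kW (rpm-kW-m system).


Ns = 84 * 169000^0.5 / 32.9^1.25 = 438.2559


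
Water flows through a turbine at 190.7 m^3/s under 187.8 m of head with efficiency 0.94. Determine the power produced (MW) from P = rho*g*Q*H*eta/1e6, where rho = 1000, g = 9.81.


P = 1000 * 9.81 * 190.7 * 187.8 * 0.94 / 1e6 = 330.2502 MW


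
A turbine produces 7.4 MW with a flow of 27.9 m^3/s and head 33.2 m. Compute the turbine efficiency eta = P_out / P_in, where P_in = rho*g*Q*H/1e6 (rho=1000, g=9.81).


P_in = 1000 * 9.81 * 27.9 * 33.2 / 1e6 = 9.0868 MW
eta = 7.4 / 9.0868 = 0.8144


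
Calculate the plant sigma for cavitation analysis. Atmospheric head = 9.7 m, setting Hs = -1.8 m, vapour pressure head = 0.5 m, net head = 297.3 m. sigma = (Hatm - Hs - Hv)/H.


sigma = (9.7 - (-1.8) - 0.5) / 297.3 = 0.0370


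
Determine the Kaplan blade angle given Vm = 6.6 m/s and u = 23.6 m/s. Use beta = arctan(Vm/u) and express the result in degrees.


beta = arctan(6.6 / 23.6) = 15.6242 degrees


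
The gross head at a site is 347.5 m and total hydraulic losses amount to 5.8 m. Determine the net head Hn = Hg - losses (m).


Hn = 347.5 - 5.8 = 341.7000 m


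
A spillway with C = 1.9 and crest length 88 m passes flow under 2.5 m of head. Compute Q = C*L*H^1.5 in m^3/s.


Q = 1.9 * 88 * 2.5^1.5 = 660.9160 m^3/s


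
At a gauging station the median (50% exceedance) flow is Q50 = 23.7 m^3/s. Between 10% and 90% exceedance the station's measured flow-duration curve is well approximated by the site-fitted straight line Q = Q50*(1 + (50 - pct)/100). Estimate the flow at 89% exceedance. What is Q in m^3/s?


Q = 23.7 * (1 + (50 - 89)/100) = 14.4570 m^3/s


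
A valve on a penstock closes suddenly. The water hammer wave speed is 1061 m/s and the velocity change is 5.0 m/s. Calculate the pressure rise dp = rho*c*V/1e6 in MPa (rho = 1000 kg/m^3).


dp = 1000 * 1061 * 5.0 / 1e6 = 5.3050 MPa


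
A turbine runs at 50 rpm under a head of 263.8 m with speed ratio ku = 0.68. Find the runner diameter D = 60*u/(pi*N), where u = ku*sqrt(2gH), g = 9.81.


u = 0.68 * sqrt(2*9.81*263.8) = 48.9211 m/s
D = 60 * 48.9211 / (pi * 50) = 18.6865 m


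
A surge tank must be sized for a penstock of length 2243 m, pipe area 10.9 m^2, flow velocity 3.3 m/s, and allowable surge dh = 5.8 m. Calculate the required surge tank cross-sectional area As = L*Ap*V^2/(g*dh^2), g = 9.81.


As = 2243 * 10.9 * 3.3^2 / (9.81 * 5.8^2) = 806.7866 m^2


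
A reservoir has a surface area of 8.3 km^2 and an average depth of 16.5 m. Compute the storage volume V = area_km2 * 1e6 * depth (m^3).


V = 8.3 * 1e6 * 16.5 = 1.3695e+08 m^3


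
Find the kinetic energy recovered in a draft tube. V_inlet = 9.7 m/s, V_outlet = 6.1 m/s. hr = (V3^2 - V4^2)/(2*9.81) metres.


hr = (9.7^2 - 6.1^2) / (2*9.81) = 2.8991 m


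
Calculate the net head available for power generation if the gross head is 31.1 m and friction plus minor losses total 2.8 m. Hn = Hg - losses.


Hn = 31.1 - 2.8 = 28.3000 m


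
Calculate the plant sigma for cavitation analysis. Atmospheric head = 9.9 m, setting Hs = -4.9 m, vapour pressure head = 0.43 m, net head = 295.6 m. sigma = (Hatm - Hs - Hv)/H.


sigma = (9.9 - (-4.9) - 0.43) / 295.6 = 0.0486


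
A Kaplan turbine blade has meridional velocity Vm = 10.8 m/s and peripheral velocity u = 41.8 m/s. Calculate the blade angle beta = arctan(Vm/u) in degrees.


beta = arctan(10.8 / 41.8) = 14.4869 degrees


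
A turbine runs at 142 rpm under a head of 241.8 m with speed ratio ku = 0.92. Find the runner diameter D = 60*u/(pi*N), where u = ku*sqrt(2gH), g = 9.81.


u = 0.92 * sqrt(2*9.81*241.8) = 63.3673 m/s
D = 60 * 63.3673 / (pi * 142) = 8.5227 m


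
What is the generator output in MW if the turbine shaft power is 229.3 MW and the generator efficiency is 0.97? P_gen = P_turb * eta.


P_gen = 229.3 * 0.97 = 222.4210 MW


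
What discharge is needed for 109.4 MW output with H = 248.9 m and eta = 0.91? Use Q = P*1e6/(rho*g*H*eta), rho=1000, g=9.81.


Q = 109.4 * 1e6 / (1000 * 9.81 * 248.9 * 0.91) = 49.2359 m^3/s


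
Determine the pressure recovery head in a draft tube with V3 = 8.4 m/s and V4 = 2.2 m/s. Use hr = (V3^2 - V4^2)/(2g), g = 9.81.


hr = (8.4^2 - 2.2^2) / (2*9.81) = 3.3496 m


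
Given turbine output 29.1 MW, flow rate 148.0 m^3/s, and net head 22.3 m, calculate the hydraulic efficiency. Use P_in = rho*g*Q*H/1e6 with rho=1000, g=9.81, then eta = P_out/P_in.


P_in = 1000 * 9.81 * 148.0 * 22.3 / 1e6 = 32.3769 MW
eta = 29.1 / 32.3769 = 0.8988


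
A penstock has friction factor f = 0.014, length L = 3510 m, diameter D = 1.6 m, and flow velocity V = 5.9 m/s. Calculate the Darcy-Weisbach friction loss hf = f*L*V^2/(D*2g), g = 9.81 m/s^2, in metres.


hf = 0.014 * 3510 * 5.9^2 / (1.6 * 2 * 9.81) = 54.4904 m


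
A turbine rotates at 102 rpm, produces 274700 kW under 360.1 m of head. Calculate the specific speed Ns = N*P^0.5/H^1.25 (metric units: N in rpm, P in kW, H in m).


Ns = 102 * 274700^0.5 / 360.1^1.25 = 34.0801


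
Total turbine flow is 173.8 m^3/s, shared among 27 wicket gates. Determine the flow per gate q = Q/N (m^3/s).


q = 173.8 / 27 = 6.4370 m^3/s


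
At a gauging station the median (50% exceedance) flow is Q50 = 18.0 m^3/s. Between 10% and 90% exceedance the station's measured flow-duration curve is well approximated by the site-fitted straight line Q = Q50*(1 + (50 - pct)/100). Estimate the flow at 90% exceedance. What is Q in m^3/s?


Q = 18.0 * (1 + (50 - 90)/100) = 10.8000 m^3/s


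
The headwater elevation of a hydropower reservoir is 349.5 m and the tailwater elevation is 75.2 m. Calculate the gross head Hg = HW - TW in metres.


Hg = 349.5 - 75.2 = 274.3000 m


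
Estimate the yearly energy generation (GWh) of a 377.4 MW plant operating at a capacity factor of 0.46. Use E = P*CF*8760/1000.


E = 377.4 * 0.46 * 8760 / 1000 = 1520.7710 GWh


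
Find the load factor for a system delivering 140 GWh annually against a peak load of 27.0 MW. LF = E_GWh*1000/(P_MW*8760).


LF = 140 * 1000 / (27.0 * 8760) = 0.5919


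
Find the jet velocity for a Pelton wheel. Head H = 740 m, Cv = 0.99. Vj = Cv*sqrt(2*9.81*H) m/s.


Vj = 0.99 * sqrt(2*9.81*740) = 119.2890 m/s


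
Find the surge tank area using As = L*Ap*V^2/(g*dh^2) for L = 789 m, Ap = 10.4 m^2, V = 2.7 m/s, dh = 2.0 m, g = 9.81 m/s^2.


As = 789 * 10.4 * 2.7^2 / (9.81 * 2.0^2) = 1524.4349 m^2


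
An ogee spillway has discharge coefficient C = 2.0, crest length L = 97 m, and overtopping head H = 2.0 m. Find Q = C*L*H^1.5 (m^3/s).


Q = 2.0 * 97 * 2.0^1.5 = 548.7149 m^3/s


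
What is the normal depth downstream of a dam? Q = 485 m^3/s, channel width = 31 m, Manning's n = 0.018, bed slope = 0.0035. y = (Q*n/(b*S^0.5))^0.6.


y = (485 * 0.018 / (31 * 0.0035^0.5))^0.6 = 2.5502 m


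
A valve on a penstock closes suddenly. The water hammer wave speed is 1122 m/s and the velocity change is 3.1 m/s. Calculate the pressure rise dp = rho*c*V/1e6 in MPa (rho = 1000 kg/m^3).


dp = 1000 * 1122 * 3.1 / 1e6 = 3.4782 MPa


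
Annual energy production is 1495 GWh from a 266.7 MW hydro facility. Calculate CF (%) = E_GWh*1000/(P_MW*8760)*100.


CF = 1495 * 1000 / (266.7 * 8760) * 100 = 63.9903 %


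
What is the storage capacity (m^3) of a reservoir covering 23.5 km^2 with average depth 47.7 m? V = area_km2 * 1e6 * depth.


V = 23.5 * 1e6 * 47.7 = 1.1210e+09 m^3


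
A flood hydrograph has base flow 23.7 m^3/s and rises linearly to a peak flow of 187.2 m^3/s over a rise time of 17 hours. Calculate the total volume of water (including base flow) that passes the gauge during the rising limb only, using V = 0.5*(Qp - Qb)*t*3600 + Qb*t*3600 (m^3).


V = 0.5*(187.2 - 23.7)*17*3600 + 23.7*17*3600 = 6.4535e+06 m^3


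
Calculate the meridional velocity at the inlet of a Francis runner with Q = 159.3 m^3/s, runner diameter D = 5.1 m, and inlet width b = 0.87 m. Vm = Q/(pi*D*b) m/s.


Vm = 159.3 / (pi * 5.1 * 0.87) = 11.4282 m/s


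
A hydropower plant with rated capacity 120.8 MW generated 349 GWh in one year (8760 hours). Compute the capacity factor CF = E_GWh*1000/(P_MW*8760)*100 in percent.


CF = 349 * 1000 / (120.8 * 8760) * 100 = 32.9803 %


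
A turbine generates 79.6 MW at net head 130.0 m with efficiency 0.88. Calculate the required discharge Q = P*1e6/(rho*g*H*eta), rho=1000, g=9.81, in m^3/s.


Q = 79.6 * 1e6 / (1000 * 9.81 * 130.0 * 0.88) = 70.9281 m^3/s


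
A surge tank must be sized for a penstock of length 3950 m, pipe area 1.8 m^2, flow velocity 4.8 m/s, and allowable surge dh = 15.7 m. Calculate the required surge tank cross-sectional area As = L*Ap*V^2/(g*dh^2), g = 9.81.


As = 3950 * 1.8 * 4.8^2 / (9.81 * 15.7^2) = 67.7460 m^2


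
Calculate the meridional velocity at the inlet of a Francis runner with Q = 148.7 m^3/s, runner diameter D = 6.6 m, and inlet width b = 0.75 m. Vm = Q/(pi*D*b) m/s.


Vm = 148.7 / (pi * 6.6 * 0.75) = 9.5622 m/s


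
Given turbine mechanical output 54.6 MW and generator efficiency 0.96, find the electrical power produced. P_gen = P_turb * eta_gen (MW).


P_gen = 54.6 * 0.96 = 52.4160 MW


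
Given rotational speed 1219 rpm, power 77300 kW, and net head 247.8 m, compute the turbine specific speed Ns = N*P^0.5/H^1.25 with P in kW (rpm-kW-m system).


Ns = 1219 * 77300^0.5 / 247.8^1.25 = 344.7203


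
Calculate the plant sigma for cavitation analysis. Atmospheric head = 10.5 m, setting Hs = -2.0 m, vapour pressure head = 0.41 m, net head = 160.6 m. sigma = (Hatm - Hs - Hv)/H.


sigma = (10.5 - (-2.0) - 0.41) / 160.6 = 0.0753


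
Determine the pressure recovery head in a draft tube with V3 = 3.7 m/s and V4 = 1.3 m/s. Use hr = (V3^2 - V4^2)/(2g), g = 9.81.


hr = (3.7^2 - 1.3^2) / (2*9.81) = 0.6116 m


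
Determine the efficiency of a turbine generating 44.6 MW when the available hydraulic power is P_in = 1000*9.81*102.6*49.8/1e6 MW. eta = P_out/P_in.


P_in = 1000 * 9.81 * 102.6 * 49.8 / 1e6 = 50.1240 MW
eta = 44.6 / 50.1240 = 0.8898


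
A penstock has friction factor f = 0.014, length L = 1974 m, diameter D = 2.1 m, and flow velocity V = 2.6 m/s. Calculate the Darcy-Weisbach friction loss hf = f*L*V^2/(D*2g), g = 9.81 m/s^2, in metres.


hf = 0.014 * 1974 * 2.6^2 / (2.1 * 2 * 9.81) = 4.5342 m


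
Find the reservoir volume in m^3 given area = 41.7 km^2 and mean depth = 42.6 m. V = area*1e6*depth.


V = 41.7 * 1e6 * 42.6 = 1.7764e+09 m^3


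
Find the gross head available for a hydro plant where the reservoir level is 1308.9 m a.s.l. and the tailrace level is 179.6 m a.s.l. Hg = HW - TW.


Hg = 1308.9 - 179.6 = 1129.3000 m


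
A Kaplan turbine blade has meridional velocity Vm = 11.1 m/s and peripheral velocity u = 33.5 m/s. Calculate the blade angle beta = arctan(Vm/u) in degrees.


beta = arctan(11.1 / 33.5) = 18.3323 degrees


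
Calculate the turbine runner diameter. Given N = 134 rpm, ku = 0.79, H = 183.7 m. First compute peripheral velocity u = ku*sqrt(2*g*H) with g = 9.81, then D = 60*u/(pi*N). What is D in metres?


u = 0.79 * sqrt(2*9.81*183.7) = 47.4276 m/s
D = 60 * 47.4276 / (pi * 134) = 6.7597 m


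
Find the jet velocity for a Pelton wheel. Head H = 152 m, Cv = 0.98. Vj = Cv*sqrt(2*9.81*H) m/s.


Vj = 0.98 * sqrt(2*9.81*152) = 53.5177 m/s


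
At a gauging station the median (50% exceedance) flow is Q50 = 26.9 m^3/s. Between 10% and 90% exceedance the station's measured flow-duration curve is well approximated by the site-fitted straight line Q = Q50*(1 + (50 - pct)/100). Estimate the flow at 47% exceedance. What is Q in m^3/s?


Q = 26.9 * (1 + (50 - 47)/100) = 27.7070 m^3/s


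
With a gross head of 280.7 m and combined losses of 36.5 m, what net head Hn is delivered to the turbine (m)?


Hn = 280.7 - 36.5 = 244.2000 m


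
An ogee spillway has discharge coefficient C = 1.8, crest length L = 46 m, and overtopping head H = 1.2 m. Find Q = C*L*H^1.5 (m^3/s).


Q = 1.8 * 46 * 1.2^1.5 = 108.8434 m^3/s


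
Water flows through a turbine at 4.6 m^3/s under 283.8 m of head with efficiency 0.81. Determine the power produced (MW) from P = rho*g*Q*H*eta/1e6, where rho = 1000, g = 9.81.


P = 1000 * 9.81 * 4.6 * 283.8 * 0.81 / 1e6 = 10.3735 MW


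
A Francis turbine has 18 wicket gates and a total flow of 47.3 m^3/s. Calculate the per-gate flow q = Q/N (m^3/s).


q = 47.3 / 18 = 2.6278 m^3/s


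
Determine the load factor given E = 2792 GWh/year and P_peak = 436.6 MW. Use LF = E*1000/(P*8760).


LF = 2792 * 1000 / (436.6 * 8760) = 0.7300


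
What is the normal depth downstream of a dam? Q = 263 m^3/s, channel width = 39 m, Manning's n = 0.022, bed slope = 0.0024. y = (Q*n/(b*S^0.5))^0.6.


y = (263 * 0.022 / (39 * 0.0024^0.5))^0.6 = 1.9441 m


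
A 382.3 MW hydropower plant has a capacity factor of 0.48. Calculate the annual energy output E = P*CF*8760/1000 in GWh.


E = 382.3 * 0.48 * 8760 / 1000 = 1607.4950 GWh


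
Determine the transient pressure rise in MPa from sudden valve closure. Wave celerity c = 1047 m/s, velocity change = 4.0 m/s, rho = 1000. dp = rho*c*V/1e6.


dp = 1000 * 1047 * 4.0 / 1e6 = 4.1880 MPa


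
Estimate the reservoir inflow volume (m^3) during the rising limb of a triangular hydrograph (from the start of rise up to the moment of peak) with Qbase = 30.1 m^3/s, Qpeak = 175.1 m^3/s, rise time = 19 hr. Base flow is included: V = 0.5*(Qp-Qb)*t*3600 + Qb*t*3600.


V = 0.5*(175.1 - 30.1)*19*3600 + 30.1*19*3600 = 7.0178e+06 m^3


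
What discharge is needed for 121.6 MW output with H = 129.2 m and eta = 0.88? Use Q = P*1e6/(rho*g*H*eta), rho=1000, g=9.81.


Q = 121.6 * 1e6 / (1000 * 9.81 * 129.2 * 0.88) = 109.0233 m^3/s


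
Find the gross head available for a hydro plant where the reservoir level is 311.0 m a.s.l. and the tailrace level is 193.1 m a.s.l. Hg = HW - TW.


Hg = 311.0 - 193.1 = 117.9000 m


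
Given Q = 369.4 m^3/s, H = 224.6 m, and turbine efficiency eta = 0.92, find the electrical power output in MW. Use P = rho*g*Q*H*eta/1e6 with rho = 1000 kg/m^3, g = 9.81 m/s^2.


P = 1000 * 9.81 * 369.4 * 224.6 * 0.92 / 1e6 = 748.7959 MW
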